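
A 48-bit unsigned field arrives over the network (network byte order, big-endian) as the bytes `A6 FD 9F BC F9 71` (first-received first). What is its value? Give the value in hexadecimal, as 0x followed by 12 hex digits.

0xA6FD9FBCF971

Big-endian stores the most-significant byte at the lowest address.
The bytes are already most-significant first: 0xA6FD9FBCF971.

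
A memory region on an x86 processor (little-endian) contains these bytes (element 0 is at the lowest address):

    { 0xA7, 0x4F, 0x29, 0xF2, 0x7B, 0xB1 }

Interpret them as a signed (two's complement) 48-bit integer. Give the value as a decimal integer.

-86329074823257

Little-endian: lowest address holds the least-significant byte.
Reassemble most-significant byte first: B1 7B F2 29 4F A7 → 0xB17BF2294FA7.
Top bit is set, so as a signed 48-bit value this is 0xB17BF2294FA7 − 2^48 = -86329074823257.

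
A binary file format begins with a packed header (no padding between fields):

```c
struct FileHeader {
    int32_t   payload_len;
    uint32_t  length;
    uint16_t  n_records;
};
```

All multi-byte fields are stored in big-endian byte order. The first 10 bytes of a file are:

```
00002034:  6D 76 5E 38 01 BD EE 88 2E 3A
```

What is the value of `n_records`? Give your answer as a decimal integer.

`n_records` follows `payload_len` (4 B), `length` (4 B), so it starts at offset 4 + 4 = 8 and occupies 2 bytes.
Bytes at offsets 8..9: 2E 3A.
Big-endian: lowest address holds the most-significant byte.
The bytes are already most-significant first: 0x2E3A.
0x2E3A = 11834.

11834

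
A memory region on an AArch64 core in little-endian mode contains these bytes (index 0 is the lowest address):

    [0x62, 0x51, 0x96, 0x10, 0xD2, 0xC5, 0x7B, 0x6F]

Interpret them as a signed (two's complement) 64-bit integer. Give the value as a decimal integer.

In little-endian order the low byte comes first in memory.
Reassemble most-significant byte first: 6F 7B C5 D2 10 96 51 62 → 0x6F7BC5D210965162.
0x6F7BC5D210965162 = 8033231866357502306.

8033231866357502306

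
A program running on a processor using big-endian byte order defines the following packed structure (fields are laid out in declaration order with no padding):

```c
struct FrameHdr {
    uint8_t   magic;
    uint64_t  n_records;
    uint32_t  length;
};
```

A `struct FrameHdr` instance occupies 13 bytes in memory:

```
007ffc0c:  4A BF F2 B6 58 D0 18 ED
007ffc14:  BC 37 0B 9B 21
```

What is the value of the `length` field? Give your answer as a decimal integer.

923507489

`length` follows `magic` (1 B), `n_records` (8 B), so it starts at offset 1 + 8 = 9 and occupies 4 bytes.
Bytes at offsets 9..12: 37 0B 9B 21.
Big-endian stores the most-significant byte at the lowest address.
The bytes are already most-significant first: 0x370B9B21.
0x370B9B21 = 923507489.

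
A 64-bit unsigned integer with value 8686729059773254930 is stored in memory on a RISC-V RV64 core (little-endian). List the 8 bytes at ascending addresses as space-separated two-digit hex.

12 0D D9 3B 0E 76 8D 78

8686729059773254930 in hexadecimal, padded to 64 bits, is 0x788D760E3BD90D12.
Split into bytes (most-significant first): 78 8D 76 0E 3B D9 0D 12.
In little-endian order the low byte comes first in memory.
So at ascending addresses the bytes are 12 0D D9 3B 0E 76 8D 78.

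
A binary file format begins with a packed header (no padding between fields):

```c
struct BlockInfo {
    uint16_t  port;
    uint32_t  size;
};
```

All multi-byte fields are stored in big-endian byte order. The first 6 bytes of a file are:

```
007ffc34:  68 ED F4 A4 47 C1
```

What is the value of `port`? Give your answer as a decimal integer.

`port` is the first field, at byte offset 0, occupying 2 bytes.
Bytes at offsets 0..1: 68 ED.
Big-endian stores the most-significant byte at the lowest address.
The bytes are already most-significant first: 0x68ED.
0x68ED = 26861.

26861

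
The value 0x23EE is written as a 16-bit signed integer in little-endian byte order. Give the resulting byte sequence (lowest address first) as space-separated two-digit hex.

Split into bytes (most-significant first): 23 EE.
Little-endian stores the least-significant byte at the lowest address.
So at ascending addresses the bytes are EE 23.

EE 23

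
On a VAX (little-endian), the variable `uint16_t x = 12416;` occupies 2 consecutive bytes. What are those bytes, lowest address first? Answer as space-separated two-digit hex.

12416 in hexadecimal, padded to 16 bits, is 0x3080.
Split into bytes (most-significant first): 30 80.
Little-endian: lowest address holds the least-significant byte.
So at ascending addresses the bytes are 80 30.

80 30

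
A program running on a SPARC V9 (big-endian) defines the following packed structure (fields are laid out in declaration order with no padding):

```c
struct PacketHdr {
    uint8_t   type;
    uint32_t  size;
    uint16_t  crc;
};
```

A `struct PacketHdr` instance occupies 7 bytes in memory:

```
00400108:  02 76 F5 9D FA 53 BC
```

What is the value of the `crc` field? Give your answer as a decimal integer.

`crc` follows `type` (1 B), `size` (4 B), so it starts at offset 1 + 4 = 5 and occupies 2 bytes.
Bytes at offsets 5..6: 53 BC.
Big-endian stores the most-significant byte at the lowest address.
The bytes are already most-significant first: 0x53BC.
0x53BC = 21436.

21436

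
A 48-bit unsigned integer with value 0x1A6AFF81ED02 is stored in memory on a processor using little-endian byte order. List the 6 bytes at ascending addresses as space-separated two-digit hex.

02 ED 81 FF 6A 1A

Split into bytes (most-significant first): 1A 6A FF 81 ED 02.
Little-endian: lowest address holds the least-significant byte.
So at ascending addresses the bytes are 02 ED 81 FF 6A 1A.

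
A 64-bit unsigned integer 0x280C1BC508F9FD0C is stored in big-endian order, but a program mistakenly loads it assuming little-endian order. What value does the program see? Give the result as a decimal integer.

936178113624869928

Stored big-endian, the bytes at ascending addresses are 28 0C 1B C5 08 F9 FD 0C.
Read back as little-endian, the first byte is least significant, giving 0x0CFDF908C51B0C28.
0x0CFDF908C51B0C28 = 936178113624869928.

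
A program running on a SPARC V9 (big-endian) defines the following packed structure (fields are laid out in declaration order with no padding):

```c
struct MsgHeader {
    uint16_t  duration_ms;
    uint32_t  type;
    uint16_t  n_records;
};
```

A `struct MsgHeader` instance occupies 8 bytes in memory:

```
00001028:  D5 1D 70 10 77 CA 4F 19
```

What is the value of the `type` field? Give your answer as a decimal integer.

`type` follows `duration_ms` (2 bytes), so it starts at byte offset 2 and occupies 4 bytes.
Bytes at offsets 2..5: 70 10 77 CA.
Big-endian stores the most-significant byte at the lowest address.
The bytes are already most-significant first: 0x701077CA.
0x701077CA = 1880127434.

1880127434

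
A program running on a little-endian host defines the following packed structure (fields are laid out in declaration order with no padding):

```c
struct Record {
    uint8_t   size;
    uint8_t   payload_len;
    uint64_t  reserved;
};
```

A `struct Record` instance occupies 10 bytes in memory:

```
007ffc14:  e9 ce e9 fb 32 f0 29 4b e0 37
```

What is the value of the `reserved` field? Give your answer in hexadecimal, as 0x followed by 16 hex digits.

`reserved` follows `size` (1 B), `payload_len` (1 B), so it starts at offset 1 + 1 = 2 and occupies 8 bytes.
Bytes at offsets 2..9: E9 FB 32 F0 29 4B E0 37.
Little-endian stores the least-significant byte at the lowest address.
Reassemble most-significant byte first: 37 E0 4B 29 F0 32 FB E9 → 0x37E04B29F032FBE9.

0x37E04B29F032FBE9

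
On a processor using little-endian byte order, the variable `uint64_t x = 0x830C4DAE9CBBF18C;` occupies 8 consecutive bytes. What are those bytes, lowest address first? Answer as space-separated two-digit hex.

Split into bytes (most-significant first): 83 0C 4D AE 9C BB F1 8C.
Little-endian stores the least-significant byte at the lowest address.
So at ascending addresses the bytes are 8C F1 BB 9C AE 4D 0C 83.

8C F1 BB 9C AE 4D 0C 83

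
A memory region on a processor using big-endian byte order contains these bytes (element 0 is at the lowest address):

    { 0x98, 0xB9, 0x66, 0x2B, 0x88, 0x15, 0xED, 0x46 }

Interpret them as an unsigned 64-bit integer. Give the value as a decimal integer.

11004939501609282886

Big-endian: lowest address holds the most-significant byte.
The bytes are already most-significant first: 0x98B9662B8815ED46.
0x98B9662B8815ED46 = 11004939501609282886.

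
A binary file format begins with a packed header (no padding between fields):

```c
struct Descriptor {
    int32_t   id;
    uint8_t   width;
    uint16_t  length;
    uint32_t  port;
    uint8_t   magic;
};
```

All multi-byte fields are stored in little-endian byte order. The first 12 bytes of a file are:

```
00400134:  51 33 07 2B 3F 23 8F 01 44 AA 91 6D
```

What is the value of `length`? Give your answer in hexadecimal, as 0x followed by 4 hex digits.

0x8F23

`length` follows `id` (4 B), `width` (1 B), so it starts at offset 4 + 1 = 5 and occupies 2 bytes.
Bytes at offsets 5..6: 23 8F.
In little-endian order the low byte comes first in memory.
Reassemble most-significant byte first: 8F 23 → 0x8F23.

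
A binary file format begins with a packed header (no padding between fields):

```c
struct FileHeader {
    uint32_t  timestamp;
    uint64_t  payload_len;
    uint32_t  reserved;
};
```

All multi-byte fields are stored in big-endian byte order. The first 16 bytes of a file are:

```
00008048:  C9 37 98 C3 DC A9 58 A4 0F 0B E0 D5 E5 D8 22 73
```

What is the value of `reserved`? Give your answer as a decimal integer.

3856147059

`reserved` follows `timestamp` (4 B), `payload_len` (8 B), so it starts at offset 4 + 8 = 12 and occupies 4 bytes.
Bytes at offsets 12..15: E5 D8 22 73.
In big-endian order the high byte comes first in memory.
The bytes are already most-significant first: 0xE5D82273.
0xE5D82273 = 3856147059.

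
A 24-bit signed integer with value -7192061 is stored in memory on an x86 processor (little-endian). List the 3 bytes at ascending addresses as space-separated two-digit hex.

Two's complement of -7192061 in 24 bits: 7192061 = 0x6DBDFD; invert → 0x924202; add 1 → 0x924203.
Split into bytes (most-significant first): 92 42 03.
In little-endian order the low byte comes first in memory.
So at ascending addresses the bytes are 03 42 92.

03 42 92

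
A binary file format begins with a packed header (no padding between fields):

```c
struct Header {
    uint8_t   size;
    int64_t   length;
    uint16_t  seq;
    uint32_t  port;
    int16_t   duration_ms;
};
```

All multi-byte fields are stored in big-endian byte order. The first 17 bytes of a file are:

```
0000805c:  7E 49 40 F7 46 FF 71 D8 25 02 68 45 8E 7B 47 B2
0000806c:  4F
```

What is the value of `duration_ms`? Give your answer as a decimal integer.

-19889

`duration_ms` follows `size` (1 B), `length` (8 B), `seq` (2 B), `port` (4 B), so it starts at offset 1 + 8 + 2 + 4 = 15 and occupies 2 bytes.
Bytes at offsets 15..16: B2 4F.
In big-endian order the high byte comes first in memory.
The bytes are already most-significant first: 0xB24F.
Top bit is set, so as a signed 16-bit value this is 0xB24F − 2^16 = -19889.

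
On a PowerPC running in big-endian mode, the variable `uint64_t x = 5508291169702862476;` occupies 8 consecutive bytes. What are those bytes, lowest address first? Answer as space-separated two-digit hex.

4C 71 61 A2 79 8F 5E 8C

5508291169702862476 in hexadecimal, padded to 64 bits, is 0x4C7161A2798F5E8C.
Split into bytes (most-significant first): 4C 71 61 A2 79 8F 5E 8C.
Big-endian stores the most-significant byte at the lowest address.
So the memory order matches the most-significant-first order: 4C 71 61 A2 79 8F 5E 8C.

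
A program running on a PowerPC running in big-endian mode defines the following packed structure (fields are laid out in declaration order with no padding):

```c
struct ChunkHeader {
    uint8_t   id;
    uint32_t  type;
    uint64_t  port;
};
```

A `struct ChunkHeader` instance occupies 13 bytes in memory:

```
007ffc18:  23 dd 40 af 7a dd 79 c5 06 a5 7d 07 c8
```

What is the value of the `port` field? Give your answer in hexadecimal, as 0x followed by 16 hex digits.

0xDD79C506A57D07C8

`port` follows `id` (1 B), `type` (4 B), so it starts at offset 1 + 4 = 5 and occupies 8 bytes.
Bytes at offsets 5..12: DD 79 C5 06 A5 7D 07 C8.
In big-endian order the high byte comes first in memory.
The bytes are already most-significant first: 0xDD79C506A57D07C8.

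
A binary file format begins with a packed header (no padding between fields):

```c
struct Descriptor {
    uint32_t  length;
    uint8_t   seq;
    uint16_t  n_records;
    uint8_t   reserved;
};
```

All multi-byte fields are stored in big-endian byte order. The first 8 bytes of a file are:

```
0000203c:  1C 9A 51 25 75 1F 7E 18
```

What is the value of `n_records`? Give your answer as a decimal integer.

`n_records` follows `length` (4 B), `seq` (1 B), so it starts at offset 4 + 1 = 5 and occupies 2 bytes.
Bytes at offsets 5..6: 1F 7E.
Big-endian: lowest address holds the most-significant byte.
The bytes are already most-significant first: 0x1F7E.
0x1F7E = 8062.

8062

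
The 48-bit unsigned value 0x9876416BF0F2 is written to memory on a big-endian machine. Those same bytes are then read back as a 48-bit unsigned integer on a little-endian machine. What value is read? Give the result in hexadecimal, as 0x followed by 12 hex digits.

Stored big-endian, the bytes at ascending addresses are 98 76 41 6B F0 F2.
Read back as little-endian, the first byte is least significant, giving 0xF2F06B417698.

0xF2F06B417698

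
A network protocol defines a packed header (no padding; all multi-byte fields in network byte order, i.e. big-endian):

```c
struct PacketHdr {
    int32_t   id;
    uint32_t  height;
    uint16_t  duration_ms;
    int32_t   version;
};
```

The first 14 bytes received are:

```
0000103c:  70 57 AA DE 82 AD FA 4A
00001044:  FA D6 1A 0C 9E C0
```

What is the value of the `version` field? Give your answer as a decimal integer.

437034688

`version` follows `id` (4 B), `height` (4 B), `duration_ms` (2 B), so it starts at offset 4 + 4 + 2 = 10 and occupies 4 bytes.
Bytes at offsets 10..13: 1A 0C 9E C0.
In big-endian order the high byte comes first in memory.
The bytes are already most-significant first: 0x1A0C9EC0.
0x1A0C9EC0 = 437034688.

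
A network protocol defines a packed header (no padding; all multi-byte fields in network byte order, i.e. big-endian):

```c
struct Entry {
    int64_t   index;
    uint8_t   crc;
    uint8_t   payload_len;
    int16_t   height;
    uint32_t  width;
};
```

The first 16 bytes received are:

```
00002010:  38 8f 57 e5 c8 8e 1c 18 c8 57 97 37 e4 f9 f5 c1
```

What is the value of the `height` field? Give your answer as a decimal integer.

`height` follows `index` (8 B), `crc` (1 B), `payload_len` (1 B), so it starts at offset 8 + 1 + 1 = 10 and occupies 2 bytes.
Bytes at offsets 10..11: 97 37.
Big-endian: lowest address holds the most-significant byte.
The bytes are already most-significant first: 0x9737.
Top bit is set, so as a signed 16-bit value this is 0x9737 − 2^16 = -26825.

-26825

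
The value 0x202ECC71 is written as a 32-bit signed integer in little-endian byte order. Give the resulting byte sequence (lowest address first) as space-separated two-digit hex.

Split into bytes (most-significant first): 20 2E CC 71.
Little-endian: lowest address holds the least-significant byte.
So at ascending addresses the bytes are 71 CC 2E 20.

71 CC 2E 20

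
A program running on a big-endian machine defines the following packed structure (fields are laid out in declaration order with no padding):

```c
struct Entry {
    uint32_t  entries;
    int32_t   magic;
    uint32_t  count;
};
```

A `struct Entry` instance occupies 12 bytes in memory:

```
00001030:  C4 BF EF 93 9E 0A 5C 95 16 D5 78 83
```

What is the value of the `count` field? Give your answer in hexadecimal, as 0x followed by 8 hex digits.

`count` follows `entries` (4 B), `magic` (4 B), so it starts at offset 4 + 4 = 8 and occupies 4 bytes.
Bytes at offsets 8..11: 16 D5 78 83.
Big-endian stores the most-significant byte at the lowest address.
The bytes are already most-significant first: 0x16D57883.

0x16D57883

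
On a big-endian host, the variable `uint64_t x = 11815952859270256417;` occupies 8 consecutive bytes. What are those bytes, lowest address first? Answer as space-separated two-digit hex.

A3 FA B2 85 9B 90 97 21

11815952859270256417 in hexadecimal, padded to 64 bits, is 0xA3FAB2859B909721.
Split into bytes (most-significant first): A3 FA B2 85 9B 90 97 21.
Big-endian stores the most-significant byte at the lowest address.
So the memory order matches the most-significant-first order: A3 FA B2 85 9B 90 97 21.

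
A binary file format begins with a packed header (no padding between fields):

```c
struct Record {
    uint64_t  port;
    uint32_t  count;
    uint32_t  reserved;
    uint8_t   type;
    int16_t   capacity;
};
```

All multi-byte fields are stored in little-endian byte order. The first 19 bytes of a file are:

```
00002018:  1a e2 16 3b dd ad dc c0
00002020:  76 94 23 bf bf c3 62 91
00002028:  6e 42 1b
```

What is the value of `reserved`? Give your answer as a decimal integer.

2439168959

`reserved` follows `port` (8 B), `count` (4 B), so it starts at offset 8 + 4 = 12 and occupies 4 bytes.
Bytes at offsets 12..15: BF C3 62 91.
In little-endian order the low byte comes first in memory.
Reassemble most-significant byte first: 91 62 C3 BF → 0x9162C3BF.
0x9162C3BF = 2439168959.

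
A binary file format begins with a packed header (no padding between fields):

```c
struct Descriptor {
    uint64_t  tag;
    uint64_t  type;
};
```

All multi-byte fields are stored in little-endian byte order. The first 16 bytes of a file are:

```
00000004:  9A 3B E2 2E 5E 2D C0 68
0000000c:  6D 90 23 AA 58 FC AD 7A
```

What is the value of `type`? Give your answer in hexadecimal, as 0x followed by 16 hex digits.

`type` follows `tag` (8 bytes), so it starts at byte offset 8 and occupies 8 bytes.
Bytes at offsets 8..15: 6D 90 23 AA 58 FC AD 7A.
Little-endian: lowest address holds the least-significant byte.
Reassemble most-significant byte first: 7A AD FC 58 AA 23 90 6D → 0x7AADFC58AA23906D.

0x7AADFC58AA23906D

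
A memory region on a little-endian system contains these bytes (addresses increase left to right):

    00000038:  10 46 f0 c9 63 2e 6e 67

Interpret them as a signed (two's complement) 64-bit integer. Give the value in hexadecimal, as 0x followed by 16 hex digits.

Little-endian: lowest address holds the least-significant byte.
Reassemble most-significant byte first: 67 6E 2E 63 C9 F0 46 10 → 0x676E2E63C9F04610.

0x676E2E63C9F04610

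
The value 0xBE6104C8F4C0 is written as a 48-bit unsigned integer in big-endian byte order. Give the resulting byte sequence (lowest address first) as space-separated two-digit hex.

Split into bytes (most-significant first): BE 61 04 C8 F4 C0.
Big-endian: lowest address holds the most-significant byte.
So the memory order matches the most-significant-first order: BE 61 04 C8 F4 C0.

BE 61 04 C8 F4 C0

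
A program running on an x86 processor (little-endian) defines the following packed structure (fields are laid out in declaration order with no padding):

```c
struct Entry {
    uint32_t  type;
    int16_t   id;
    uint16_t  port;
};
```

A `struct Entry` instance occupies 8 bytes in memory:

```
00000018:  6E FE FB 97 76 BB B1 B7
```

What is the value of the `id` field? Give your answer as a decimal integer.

-17546

`id` follows `type` (4 bytes), so it starts at byte offset 4 and occupies 2 bytes.
Bytes at offsets 4..5: 76 BB.
Little-endian: lowest address holds the least-significant byte.
Reassemble most-significant byte first: BB 76 → 0xBB76.
Top bit is set, so as a signed 16-bit value this is 0xBB76 − 2^16 = -17546.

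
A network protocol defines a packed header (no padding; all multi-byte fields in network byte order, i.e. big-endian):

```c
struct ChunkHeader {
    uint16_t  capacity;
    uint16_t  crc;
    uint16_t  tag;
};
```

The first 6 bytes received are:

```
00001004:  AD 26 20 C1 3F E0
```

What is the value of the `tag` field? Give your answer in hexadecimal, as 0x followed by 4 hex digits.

0x3FE0

`tag` follows `capacity` (2 B), `crc` (2 B), so it starts at offset 2 + 2 = 4 and occupies 2 bytes.
Bytes at offsets 4..5: 3F E0.
In big-endian order the high byte comes first in memory.
The bytes are already most-significant first: 0x3FE0.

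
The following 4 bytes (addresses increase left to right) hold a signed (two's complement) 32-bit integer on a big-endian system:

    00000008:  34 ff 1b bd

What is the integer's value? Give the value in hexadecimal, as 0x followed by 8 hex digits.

0x34FF1BBD

Big-endian stores the most-significant byte at the lowest address.
The bytes are already most-significant first: 0x34FF1BBD.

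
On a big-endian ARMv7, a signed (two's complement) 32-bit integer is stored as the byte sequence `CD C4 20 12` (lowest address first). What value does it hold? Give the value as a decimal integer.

-842784750

In big-endian order the high byte comes first in memory.
The bytes are already most-significant first: 0xCDC42012.
Top bit is set, so as a signed 32-bit value this is 0xCDC42012 − 2^32 = -842784750.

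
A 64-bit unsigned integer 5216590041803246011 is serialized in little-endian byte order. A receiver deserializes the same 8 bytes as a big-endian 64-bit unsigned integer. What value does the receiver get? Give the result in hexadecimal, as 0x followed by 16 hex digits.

5216590041803246011 in 64-bit hexadecimal is 0x48650D011C85C9BB.
Stored little-endian, the bytes at ascending addresses are BB C9 85 1C 01 0D 65 48.
Read back as big-endian, the last byte is least significant, giving 0xBBC9851C010D6548.

0xBBC9851C010D6548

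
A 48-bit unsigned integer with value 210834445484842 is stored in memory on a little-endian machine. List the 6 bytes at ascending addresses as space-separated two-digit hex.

210834445484842 in hexadecimal, padded to 48 bits, is 0xBFC0B83AC32A.
Split into bytes (most-significant first): BF C0 B8 3A C3 2A.
Little-endian stores the least-significant byte at the lowest address.
So at ascending addresses the bytes are 2A C3 3A B8 C0 BF.

2A C3 3A B8 C0 BF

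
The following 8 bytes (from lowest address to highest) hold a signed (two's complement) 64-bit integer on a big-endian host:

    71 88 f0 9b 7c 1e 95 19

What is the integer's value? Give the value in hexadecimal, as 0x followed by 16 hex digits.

Big-endian stores the most-significant byte at the lowest address.
The bytes are already most-significant first: 0x7188F09B7C1E9519.

0x7188F09B7C1E9519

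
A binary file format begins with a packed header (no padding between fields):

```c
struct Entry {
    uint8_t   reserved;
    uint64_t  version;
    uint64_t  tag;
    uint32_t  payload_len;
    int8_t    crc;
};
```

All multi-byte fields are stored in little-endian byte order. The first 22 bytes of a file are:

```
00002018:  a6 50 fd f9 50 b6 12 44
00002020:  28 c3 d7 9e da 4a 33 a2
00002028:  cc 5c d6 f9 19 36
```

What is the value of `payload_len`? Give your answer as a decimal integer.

`payload_len` follows `reserved` (1 B), `version` (8 B), `tag` (8 B), so it starts at offset 1 + 8 + 8 = 17 and occupies 4 bytes.
Bytes at offsets 17..20: 5C D6 F9 19.
Little-endian stores the least-significant byte at the lowest address.
Reassemble most-significant byte first: 19 F9 D6 5C → 0x19F9D65C.
0x19F9D65C = 435803740.

435803740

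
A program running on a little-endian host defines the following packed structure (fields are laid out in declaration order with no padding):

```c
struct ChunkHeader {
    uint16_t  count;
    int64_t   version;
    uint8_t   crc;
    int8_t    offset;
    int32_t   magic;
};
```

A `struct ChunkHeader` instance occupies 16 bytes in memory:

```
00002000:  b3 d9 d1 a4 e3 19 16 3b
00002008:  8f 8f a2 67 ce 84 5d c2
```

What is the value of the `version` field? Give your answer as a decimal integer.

`version` follows `count` (2 bytes), so it starts at byte offset 2 and occupies 8 bytes.
Bytes at offsets 2..9: D1 A4 E3 19 16 3B 8F 8F.
Little-endian stores the least-significant byte at the lowest address.
Reassemble most-significant byte first: 8F 8F 3B 16 19 E3 A4 D1 → 0x8F8F3B1619E3A4D1.
Top bit is set, so as a signed 64-bit value this is 0x8F8F3B1619E3A4D1 − 2^64 = -8102192238506564399.

-8102192238506564399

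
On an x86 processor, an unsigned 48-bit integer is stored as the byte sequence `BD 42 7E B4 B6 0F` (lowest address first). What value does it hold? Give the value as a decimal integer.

In little-endian order the low byte comes first in memory.
Reassemble most-significant byte first: 0F B6 B4 7E 42 BD → 0x0FB6B47E42BD.
0x0FB6B47E42BD = 17277386638013.

17277386638013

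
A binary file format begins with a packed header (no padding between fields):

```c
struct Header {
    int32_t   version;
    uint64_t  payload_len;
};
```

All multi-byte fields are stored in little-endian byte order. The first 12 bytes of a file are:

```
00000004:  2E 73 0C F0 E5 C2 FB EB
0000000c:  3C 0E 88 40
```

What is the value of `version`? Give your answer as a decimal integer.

-267619538

`version` is the first field, at byte offset 0, occupying 4 bytes.
Bytes at offsets 0..3: 2E 73 0C F0.
Little-endian stores the least-significant byte at the lowest address.
Reassemble most-significant byte first: F0 0C 73 2E → 0xF00C732E.
Top bit is set, so as a signed 32-bit value this is 0xF00C732E − 2^32 = -267619538.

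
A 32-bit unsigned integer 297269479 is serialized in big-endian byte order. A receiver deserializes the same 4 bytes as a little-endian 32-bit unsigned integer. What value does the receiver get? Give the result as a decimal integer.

3891836689

297269479 in 32-bit hexadecimal is 0x11B7F8E7.
Stored big-endian, the bytes at ascending addresses are 11 B7 F8 E7.
Read back as little-endian, the first byte is least significant, giving 0xE7F8B711.
0xE7F8B711 = 3891836689.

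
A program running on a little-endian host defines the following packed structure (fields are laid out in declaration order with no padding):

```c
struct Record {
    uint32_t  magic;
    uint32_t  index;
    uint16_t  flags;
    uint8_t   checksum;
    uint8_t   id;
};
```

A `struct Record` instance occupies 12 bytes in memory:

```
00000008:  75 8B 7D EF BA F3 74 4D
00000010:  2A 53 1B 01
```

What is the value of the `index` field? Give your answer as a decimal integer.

1299510202

`index` follows `magic` (4 bytes), so it starts at byte offset 4 and occupies 4 bytes.
Bytes at offsets 4..7: BA F3 74 4D.
Little-endian stores the least-significant byte at the lowest address.
Reassemble most-significant byte first: 4D 74 F3 BA → 0x4D74F3BA.
0x4D74F3BA = 1299510202.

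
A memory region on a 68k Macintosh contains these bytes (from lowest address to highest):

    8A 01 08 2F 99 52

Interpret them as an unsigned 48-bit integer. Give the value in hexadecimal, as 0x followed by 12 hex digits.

Big-endian stores the most-significant byte at the lowest address.
The bytes are already most-significant first: 0x8A01082F9952.

0x8A01082F9952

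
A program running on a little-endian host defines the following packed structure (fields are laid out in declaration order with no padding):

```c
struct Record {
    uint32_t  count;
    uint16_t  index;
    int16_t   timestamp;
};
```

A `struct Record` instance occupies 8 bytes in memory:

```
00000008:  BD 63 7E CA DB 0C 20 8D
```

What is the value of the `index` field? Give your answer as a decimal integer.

3291

`index` follows `count` (4 bytes), so it starts at byte offset 4 and occupies 2 bytes.
Bytes at offsets 4..5: DB 0C.
In little-endian order the low byte comes first in memory.
Reassemble most-significant byte first: 0C DB → 0x0CDB.
0x0CDB = 3291.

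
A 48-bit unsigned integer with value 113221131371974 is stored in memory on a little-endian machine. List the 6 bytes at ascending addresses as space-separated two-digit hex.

113221131371974 in hexadecimal, padded to 48 bits, is 0x66F9595105C6.
Split into bytes (most-significant first): 66 F9 59 51 05 C6.
In little-endian order the low byte comes first in memory.
So at ascending addresses the bytes are C6 05 51 59 F9 66.

C6 05 51 59 F9 66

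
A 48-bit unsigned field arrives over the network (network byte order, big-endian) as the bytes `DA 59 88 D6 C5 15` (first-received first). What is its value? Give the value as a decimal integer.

Big-endian stores the most-significant byte at the lowest address.
The bytes are already most-significant first: 0xDA5988D6C515.
0xDA5988D6C515 = 240078082721045.

240078082721045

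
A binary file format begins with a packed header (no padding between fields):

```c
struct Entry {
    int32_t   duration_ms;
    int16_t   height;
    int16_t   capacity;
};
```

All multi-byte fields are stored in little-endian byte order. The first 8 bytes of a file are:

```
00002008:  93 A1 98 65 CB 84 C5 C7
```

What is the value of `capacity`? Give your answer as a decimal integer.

-14395

`capacity` follows `duration_ms` (4 B), `height` (2 B), so it starts at offset 4 + 2 = 6 and occupies 2 bytes.
Bytes at offsets 6..7: C5 C7.
Little-endian: lowest address holds the least-significant byte.
Reassemble most-significant byte first: C7 C5 → 0xC7C5.
Top bit is set, so as a signed 16-bit value this is 0xC7C5 − 2^16 = -14395.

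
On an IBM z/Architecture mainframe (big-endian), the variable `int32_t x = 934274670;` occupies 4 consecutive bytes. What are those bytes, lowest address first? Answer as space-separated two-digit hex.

37 AF E6 6E

934274670 in hexadecimal, padded to 32 bits, is 0x37AFE66E.
Split into bytes (most-significant first): 37 AF E6 6E.
Big-endian stores the most-significant byte at the lowest address.
So the memory order matches the most-significant-first order: 37 AF E6 6E.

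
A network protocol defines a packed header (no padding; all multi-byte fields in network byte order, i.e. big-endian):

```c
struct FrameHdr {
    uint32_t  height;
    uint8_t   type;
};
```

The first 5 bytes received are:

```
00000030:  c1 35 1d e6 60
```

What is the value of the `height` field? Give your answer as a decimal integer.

`height` is the first field, at byte offset 0, occupying 4 bytes.
Bytes at offsets 0..3: C1 35 1D E6.
In big-endian order the high byte comes first in memory.
The bytes are already most-significant first: 0xC1351DE6.
0xC1351DE6 = 3241483750.

3241483750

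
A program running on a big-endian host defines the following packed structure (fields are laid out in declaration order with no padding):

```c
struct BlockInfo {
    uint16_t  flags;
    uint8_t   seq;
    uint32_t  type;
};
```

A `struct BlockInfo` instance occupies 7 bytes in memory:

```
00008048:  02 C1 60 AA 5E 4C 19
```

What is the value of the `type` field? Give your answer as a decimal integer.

`type` follows `flags` (2 B), `seq` (1 B), so it starts at offset 2 + 1 = 3 and occupies 4 bytes.
Bytes at offsets 3..6: AA 5E 4C 19.
Big-endian: lowest address holds the most-significant byte.
The bytes are already most-significant first: 0xAA5E4C19.
0xAA5E4C19 = 2858306585.

2858306585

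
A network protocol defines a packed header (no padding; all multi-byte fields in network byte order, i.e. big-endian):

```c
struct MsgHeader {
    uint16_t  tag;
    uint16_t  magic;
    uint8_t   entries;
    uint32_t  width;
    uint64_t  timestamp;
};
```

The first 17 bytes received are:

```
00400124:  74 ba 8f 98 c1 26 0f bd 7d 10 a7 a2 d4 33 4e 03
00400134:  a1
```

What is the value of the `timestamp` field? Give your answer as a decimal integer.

`timestamp` follows `tag` (2 B), `magic` (2 B), `entries` (1 B), `width` (4 B), so it starts at offset 2 + 2 + 1 + 4 = 9 and occupies 8 bytes.
Bytes at offsets 9..16: 10 A7 A2 D4 33 4E 03 A1.
Big-endian: lowest address holds the most-significant byte.
The bytes are already most-significant first: 0x10A7A2D4334E03A1.
0x10A7A2D4334E03A1 = 1200106857995043745.

1200106857995043745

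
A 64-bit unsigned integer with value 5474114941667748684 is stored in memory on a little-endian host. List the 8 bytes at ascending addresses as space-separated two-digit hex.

4C AB C3 4D 89 F6 F7 4B

5474114941667748684 in hexadecimal, padded to 64 bits, is 0x4BF7F6894DC3AB4C.
Split into bytes (most-significant first): 4B F7 F6 89 4D C3 AB 4C.
Little-endian: lowest address holds the least-significant byte.
So at ascending addresses the bytes are 4C AB C3 4D 89 F6 F7 4B.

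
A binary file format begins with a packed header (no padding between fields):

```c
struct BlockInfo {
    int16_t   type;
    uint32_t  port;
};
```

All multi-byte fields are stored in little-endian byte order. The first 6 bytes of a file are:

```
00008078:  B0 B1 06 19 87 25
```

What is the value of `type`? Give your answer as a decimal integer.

-20048

`type` is the first field, at byte offset 0, occupying 2 bytes.
Bytes at offsets 0..1: B0 B1.
In little-endian order the low byte comes first in memory.
Reassemble most-significant byte first: B1 B0 → 0xB1B0.
Top bit is set, so as a signed 16-bit value this is 0xB1B0 − 2^16 = -20048.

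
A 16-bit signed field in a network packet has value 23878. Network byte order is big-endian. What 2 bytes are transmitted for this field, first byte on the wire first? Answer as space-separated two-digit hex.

5D 46

23878 in hexadecimal, padded to 16 bits, is 0x5D46.
Split into bytes (most-significant first): 5D 46.
Big-endian stores the most-significant byte at the lowest address.
So the memory order matches the most-significant-first order: 5D 46.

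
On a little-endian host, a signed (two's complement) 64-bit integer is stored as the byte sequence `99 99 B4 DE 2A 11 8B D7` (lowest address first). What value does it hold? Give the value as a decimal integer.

Little-endian: lowest address holds the least-significant byte.
Reassemble most-significant byte first: D7 8B 11 2A DE B4 99 99 → 0xD78B112ADEB49999.
Top bit is set, so as a signed 64-bit value this is 0xD78B112ADEB49999 − 2^64 = -2915217457969587815.

-2915217457969587815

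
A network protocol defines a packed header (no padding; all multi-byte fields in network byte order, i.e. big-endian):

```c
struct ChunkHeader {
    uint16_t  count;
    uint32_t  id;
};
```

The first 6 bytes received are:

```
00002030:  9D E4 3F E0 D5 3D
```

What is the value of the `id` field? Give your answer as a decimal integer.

`id` follows `count` (2 bytes), so it starts at byte offset 2 and occupies 4 bytes.
Bytes at offsets 2..5: 3F E0 D5 3D.
Big-endian stores the most-significant byte at the lowest address.
The bytes are already most-significant first: 0x3FE0D53D.
0x3FE0D53D = 1071699261.

1071699261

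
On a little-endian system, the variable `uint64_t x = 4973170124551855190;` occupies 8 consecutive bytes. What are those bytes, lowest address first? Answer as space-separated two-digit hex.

4973170124551855190 in hexadecimal, padded to 64 bits, is 0x45043FE1197F9C56.
Split into bytes (most-significant first): 45 04 3F E1 19 7F 9C 56.
Little-endian: lowest address holds the least-significant byte.
So at ascending addresses the bytes are 56 9C 7F 19 E1 3F 04 45.

56 9C 7F 19 E1 3F 04 45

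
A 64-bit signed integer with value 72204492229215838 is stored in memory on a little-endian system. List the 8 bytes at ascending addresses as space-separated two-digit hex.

72204492229215838 in hexadecimal, padded to 64 bits, is 0x0100859A6682865E.
Split into bytes (most-significant first): 01 00 85 9A 66 82 86 5E.
Little-endian: lowest address holds the least-significant byte.
So at ascending addresses the bytes are 5E 86 82 66 9A 85 00 01.

5E 86 82 66 9A 85 00 01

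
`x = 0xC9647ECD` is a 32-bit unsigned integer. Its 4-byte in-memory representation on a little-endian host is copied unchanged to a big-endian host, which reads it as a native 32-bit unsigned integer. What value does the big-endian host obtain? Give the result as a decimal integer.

Stored little-endian, the bytes at ascending addresses are CD 7E 64 C9.
Read back as big-endian, the last byte is least significant, giving 0xCD7E64C9.
0xCD7E64C9 = 3447612617.

3447612617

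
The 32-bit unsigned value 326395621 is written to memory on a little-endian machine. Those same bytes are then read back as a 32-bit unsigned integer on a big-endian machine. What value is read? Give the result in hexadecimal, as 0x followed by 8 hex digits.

326395621 in 32-bit hexadecimal is 0x137466E5.
Stored little-endian, the bytes at ascending addresses are E5 66 74 13.
Read back as big-endian, the last byte is least significant, giving 0xE5667413.

0xE5667413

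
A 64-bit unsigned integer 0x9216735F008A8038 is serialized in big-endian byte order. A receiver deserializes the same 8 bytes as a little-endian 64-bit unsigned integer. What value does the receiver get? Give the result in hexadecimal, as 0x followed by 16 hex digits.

0x38808A005F731692

Stored big-endian, the bytes at ascending addresses are 92 16 73 5F 00 8A 80 38.
Read back as little-endian, the first byte is least significant, giving 0x38808A005F731692.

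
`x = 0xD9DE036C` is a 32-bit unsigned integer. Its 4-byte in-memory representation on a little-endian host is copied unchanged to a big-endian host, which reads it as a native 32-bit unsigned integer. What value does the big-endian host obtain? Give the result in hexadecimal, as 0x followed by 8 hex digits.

Stored little-endian, the bytes at ascending addresses are 6C 03 DE D9.
Read back as big-endian, the last byte is least significant, giving 0x6C03DED9.

0x6C03DED9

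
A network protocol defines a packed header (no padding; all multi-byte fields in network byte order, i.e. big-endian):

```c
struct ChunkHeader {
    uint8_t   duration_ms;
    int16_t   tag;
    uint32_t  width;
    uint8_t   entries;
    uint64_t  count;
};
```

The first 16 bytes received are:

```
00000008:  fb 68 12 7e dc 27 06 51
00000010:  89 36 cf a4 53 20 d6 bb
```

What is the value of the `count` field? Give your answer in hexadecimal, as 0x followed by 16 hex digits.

0x8936CFA45320D6BB

`count` follows `duration_ms` (1 B), `tag` (2 B), `width` (4 B), `entries` (1 B), so it starts at offset 1 + 2 + 4 + 1 = 8 and occupies 8 bytes.
Bytes at offsets 8..15: 89 36 CF A4 53 20 D6 BB.
Big-endian stores the most-significant byte at the lowest address.
The bytes are already most-significant first: 0x8936CFA45320D6BB.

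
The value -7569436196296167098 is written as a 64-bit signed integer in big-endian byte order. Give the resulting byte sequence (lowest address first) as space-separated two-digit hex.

Two's complement of -7569436196296167098 in 64 bits: 7569436196296167098 = 0x690C0A1DAE378EBA; invert → 0x96F3F5E251C87145; add 1 → 0x96F3F5E251C87146.
Split into bytes (most-significant first): 96 F3 F5 E2 51 C8 71 46.
In big-endian order the high byte comes first in memory.
So the memory order matches the most-significant-first order: 96 F3 F5 E2 51 C8 71 46.

96 F3 F5 E2 51 C8 71 46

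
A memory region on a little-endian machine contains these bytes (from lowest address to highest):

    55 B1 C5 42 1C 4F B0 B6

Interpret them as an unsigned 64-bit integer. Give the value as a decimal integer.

In little-endian order the low byte comes first in memory.
Reassemble most-significant byte first: B6 B0 4F 1C 42 C5 B1 55 → 0xB6B04F1C42C5B155.
0xB6B04F1C42C5B155 = 13164108693601890645.

13164108693601890645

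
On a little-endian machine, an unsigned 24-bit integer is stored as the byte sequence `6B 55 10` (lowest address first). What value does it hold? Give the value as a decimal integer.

1070443

Little-endian stores the least-significant byte at the lowest address.
Reassemble most-significant byte first: 10 55 6B → 0x10556B.
0x10556B = 1070443.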